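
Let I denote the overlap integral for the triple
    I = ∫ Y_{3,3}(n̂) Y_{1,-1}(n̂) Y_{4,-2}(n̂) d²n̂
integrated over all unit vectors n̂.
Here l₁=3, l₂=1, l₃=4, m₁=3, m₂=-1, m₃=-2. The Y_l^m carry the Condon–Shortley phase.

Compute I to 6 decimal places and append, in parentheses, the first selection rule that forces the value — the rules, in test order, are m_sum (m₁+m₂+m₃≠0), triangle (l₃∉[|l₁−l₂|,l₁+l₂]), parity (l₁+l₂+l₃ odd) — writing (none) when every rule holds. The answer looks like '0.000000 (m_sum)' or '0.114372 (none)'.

m-sum 0 ✓  L=8 even ✓  2≤4≤4 ✓
Π(2lᵢ+1) = 7×3×9 = 189
triangle coeff Δ(3,1,4) = 1/252
Σ_t [0,0]: t=0:+1/36 = 1/36
(3j)²=4/63 [(3 1 4; 0 0 0)], sign=+1
Σ_t [0,0]: t=0:+1/1440 = 1/1440
(3j)²=1/252 [(3 1 4; 3 -1 -2)], sign=+1
⇒ 4πI² = 1/21
I = (+1)√(1/21/(4π)) = 0.06155813
No selection rule forces the value: the integral is nonzero (none).

0.061558 (none)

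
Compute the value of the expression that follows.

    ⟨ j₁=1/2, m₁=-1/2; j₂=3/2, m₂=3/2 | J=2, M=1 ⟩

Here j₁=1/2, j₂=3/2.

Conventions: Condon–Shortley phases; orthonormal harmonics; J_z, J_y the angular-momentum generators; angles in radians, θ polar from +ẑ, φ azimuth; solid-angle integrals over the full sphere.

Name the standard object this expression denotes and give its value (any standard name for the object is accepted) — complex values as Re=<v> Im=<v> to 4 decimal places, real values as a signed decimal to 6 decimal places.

This is a Clebsch–Gordan (vector-coupling) coefficient.
j₁+j₂−J=0  J+j₁−j₂=1  J−j₁+j₂=3  j₁+j₂+J+1=5
(j₁±m₁, j₂±m₂, J±M) = (0,1,3,0,3,1)
P² = 9
sum k=0..0:
  [0] +1/6 = 1/6
S = 1/6
C² = P²·S² = 1/4 ; C = +0.500000

Clebsch–Gordan coefficient, +√(1/4) ≈ +0.500000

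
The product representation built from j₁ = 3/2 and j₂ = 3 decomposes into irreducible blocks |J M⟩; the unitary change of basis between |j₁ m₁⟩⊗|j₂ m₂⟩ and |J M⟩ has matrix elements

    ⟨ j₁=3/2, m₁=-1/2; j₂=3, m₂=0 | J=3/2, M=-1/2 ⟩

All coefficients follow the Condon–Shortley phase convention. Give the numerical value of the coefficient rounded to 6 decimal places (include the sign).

j₁+j₂−J=3  J+j₁−j₂=0  J−j₁+j₂=3  j₁+j₂+J+1=7
(j₁±m₁, j₂±m₂, J±M) = (1,2,3,3,1,2)
P² = 144/35
sum k=2..2:
  [2] +1/4 = 1/4
S = 1/4
C² = P²·S² = 9/35 ; C = +0.507093

+0.507093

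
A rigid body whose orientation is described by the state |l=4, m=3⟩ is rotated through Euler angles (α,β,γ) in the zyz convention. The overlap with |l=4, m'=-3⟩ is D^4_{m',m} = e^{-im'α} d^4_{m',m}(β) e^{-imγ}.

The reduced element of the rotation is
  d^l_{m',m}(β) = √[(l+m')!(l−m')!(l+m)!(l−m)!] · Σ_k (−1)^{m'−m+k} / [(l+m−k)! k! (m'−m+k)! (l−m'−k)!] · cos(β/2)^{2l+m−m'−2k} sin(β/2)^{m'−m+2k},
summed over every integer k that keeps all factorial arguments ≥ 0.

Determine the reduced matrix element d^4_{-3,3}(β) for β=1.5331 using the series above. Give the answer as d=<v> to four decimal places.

d^4_{-3,3}(β=1.5331) via the finite sum:
Half-angle: c=0.720308, s=0.693654. N=√(1·5040·5040·1)=5040.000000
k∈{6,7} keeps every argument non-negative
  k=6: (−1)^0·5040.0000/(720)·0.7203^2·0.6937^6 = +0.404569
  k=7: (−1)^1·5040.0000/(5040)·0.7203^0·0.6937^8 = -0.053598
d^4_{-3,3}(1.5331) = +0.404569 -0.053598 = +0.350972

d=0.3510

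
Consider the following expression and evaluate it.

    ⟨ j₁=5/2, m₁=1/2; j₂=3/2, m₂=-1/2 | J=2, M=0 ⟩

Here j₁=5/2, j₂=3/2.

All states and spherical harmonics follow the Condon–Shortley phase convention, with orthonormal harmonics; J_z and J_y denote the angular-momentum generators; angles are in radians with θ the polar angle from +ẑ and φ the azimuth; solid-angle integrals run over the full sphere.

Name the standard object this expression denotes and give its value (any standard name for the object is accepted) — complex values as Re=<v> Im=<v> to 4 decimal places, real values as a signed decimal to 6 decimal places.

This is a Clebsch–Gordan (vector-coupling) coefficient.
√[5·2!3!1!/7! · 3!2!1!2!2!2!] = √(8/7)
  +(−1)^0/∏(0,2,2,1,1,0)! = 1/4  (running 1/4)
  +(−1)^1/∏(1,1,1,0,2,1)! = -1/2  (running -1/4)
⟨..|..⟩ = √(8/7)·(-1/4) = -0.267261

Clebsch–Gordan coefficient, −√(1/14) ≈ -0.267261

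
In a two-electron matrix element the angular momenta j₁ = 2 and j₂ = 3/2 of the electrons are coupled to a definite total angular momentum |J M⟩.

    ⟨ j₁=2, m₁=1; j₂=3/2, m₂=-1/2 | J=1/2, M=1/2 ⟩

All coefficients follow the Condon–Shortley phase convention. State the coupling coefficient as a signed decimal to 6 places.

triangle: 3!·1!·0!/5! = 6/120
(j±m)!: 3!·1!·1!·2!·1!·0! = 12
prefactor² = (2J+1)·Δ·N² = 6/5
  k=1: −1/(1!·2!·0!·0!·1!·0!) = -1/2
Σ = -1/2  ⇒  CG² = 6/5·(-1/2)² = 3/10
CG = −√(3/10) = -0.547723

-0.547723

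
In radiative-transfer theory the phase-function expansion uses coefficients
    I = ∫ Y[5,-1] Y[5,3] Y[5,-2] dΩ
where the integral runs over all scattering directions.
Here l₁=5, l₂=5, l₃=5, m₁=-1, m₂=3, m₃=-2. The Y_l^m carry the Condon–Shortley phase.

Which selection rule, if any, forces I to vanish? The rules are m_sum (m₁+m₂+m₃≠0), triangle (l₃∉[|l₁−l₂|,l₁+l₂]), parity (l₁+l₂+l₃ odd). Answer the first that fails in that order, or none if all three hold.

parity

Σmᵢ = 0  ✓
l₃∈[|l₁−l₂|,l₁+l₂]=[0,10], have l₃=5  ✓
Σlᵢ = 15 ⇒ odd  ✗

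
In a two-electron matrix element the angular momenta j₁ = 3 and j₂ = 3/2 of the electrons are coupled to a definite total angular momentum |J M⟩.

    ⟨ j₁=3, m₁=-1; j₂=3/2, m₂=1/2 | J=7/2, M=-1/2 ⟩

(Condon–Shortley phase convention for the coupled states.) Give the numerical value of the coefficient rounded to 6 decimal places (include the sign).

−√(2/7) ≈ -0.534522

triangle: 1!·5!·2!/9! = 240/362880
(j±m)!: 2!·4!·2!·1!·3!·4! = 13824
prefactor² = (2J+1)·Δ·N² = 512/7
  k=0: +1/(0!·1!·4!·2!·1!·0!) = 1/48
  k=1: −1/(1!·0!·3!·1!·2!·1!) = -1/12
Σ = -1/16  ⇒  CG² = 512/7·(-1/16)² = 2/7
CG = −√(2/7) = -0.534522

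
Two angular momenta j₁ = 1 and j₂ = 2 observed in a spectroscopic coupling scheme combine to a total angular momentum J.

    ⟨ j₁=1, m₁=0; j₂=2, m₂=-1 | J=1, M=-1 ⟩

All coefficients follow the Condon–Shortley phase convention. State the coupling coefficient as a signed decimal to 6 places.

j₁+j₂−J=2  J+j₁−j₂=0  J−j₁+j₂=2  j₁+j₂+J+1=5
(j₁±m₁, j₂±m₂, J±M) = (1,1,1,3,0,2)
P² = 6/5
sum k=1..1:
  [1] −1/2 = -1/2
S = -1/2
C² = P²·S² = 3/10 ; C = -0.547723

−√(3/10) ≈ -0.547723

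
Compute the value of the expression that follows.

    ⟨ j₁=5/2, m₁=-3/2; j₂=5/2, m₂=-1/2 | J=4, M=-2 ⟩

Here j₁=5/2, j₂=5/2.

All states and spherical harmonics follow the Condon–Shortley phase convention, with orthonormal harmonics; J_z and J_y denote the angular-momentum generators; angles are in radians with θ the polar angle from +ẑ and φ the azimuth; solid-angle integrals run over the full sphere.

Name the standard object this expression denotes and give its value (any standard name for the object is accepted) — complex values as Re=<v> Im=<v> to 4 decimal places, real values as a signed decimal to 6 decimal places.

This is a Clebsch–Gordan (vector-coupling) coefficient.
triangle: 1!·4!·4!/10! = 576/3628800
(j±m)!: 1!·4!·2!·3!·2!·6! = 414720
prefactor² = (2J+1)·Δ·N² = 20736/35
  k=0: +1/(0!·1!·4!·2!·0!·2!) = 1/96
  k=1: −1/(1!·0!·3!·1!·1!·3!) = -1/36
Σ = -5/288  ⇒  CG² = 20736/35·(-5/288)² = 5/28
CG = −√(5/28) = -0.422577

Clebsch–Gordan coefficient, −√(5/28) ≈ -0.422577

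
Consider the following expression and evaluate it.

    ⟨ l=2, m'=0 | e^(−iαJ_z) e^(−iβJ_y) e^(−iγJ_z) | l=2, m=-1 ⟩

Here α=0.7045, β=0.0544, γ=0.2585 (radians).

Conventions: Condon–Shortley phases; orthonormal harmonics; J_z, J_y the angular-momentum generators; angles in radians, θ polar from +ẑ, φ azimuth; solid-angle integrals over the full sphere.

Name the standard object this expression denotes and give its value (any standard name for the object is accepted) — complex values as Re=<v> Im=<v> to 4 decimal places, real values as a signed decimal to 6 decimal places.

This is a Wigner D-matrix element — the rotation-matrix element ⟨l m'| R(α,β,γ) |l m⟩ in the angular-momentum basis.
First d^2_{0,-1}(β=0.0544), then the phase factors e^{-i(0)α} and e^{-i(-1)γ}:
c=cos(0.054400/2)=0.999630, s=sin(0.054400/2)=0.027197; N=√[2·2·1·6]=4.898979
k∈{0,1} keeps every argument non-negative
  k=0: (−1)^1·4.8990/(2)·0.9996^3·0.0272^1 = -0.066544
  k=1: (−1)^2·4.8990/(2)·0.9996^1·0.0272^3 = +0.000049
d^2_{0,-1}(0.0544) = -0.066544 +0.000049 = -0.066495
Phases: e^{-i·(0)·0.7045}=+1.000000+0.000000i, e^{-i·(-1)·0.2585}=+0.966775+0.255631i ⇒ D=-0.064285-0.016998i

Wigner D-matrix element, Re=-0.0643 Im=-0.0170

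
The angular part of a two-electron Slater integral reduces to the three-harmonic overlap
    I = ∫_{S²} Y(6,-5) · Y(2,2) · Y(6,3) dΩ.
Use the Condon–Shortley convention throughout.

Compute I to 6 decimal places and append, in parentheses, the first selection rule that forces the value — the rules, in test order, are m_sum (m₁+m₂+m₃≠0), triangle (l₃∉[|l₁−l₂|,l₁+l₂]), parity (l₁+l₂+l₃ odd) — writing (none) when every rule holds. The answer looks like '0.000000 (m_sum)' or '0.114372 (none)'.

m-sum 0 ✓  L=14 even ✓  4≤6≤8 ✓
Π(2lᵢ+1) = 13×5×13 = 845
triangle coeff Δ(6,2,6) = 1/90090
Σ_t [0,2]: t=0:+1/69120 t=1:−1/14400 t=2:+1/69120 = -7/172800
(3j)²=14/715 [(6 2 6; 0 0 0)], sign=-1
Σ_t [2,2]: t=2:+1/1451520 = 1/1451520
(3j)²=1/91 [(6 2 6; -5 2 3)], sign=-1
⇒ 4πI² = 2/11
I = (+1)√(2/11/(4π)) = 0.12028562
No selection rule forces the value: the integral is nonzero (none).

0.120286 (none)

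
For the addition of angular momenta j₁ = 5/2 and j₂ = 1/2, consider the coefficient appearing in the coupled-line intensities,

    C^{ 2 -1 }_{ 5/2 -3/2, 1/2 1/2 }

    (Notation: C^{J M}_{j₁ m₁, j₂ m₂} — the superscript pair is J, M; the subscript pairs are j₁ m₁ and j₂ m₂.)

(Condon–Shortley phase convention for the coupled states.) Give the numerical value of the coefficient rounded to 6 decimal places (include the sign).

-0.816497

√[5·1!4!0!/6! · 1!4!1!0!1!3!] = √(24)
  +(−1)^1/∏(1,0,3,0,1,0)! = -1/6  (running -1/6)
⟨..|..⟩ = √(24)·(-1/6) = -0.816497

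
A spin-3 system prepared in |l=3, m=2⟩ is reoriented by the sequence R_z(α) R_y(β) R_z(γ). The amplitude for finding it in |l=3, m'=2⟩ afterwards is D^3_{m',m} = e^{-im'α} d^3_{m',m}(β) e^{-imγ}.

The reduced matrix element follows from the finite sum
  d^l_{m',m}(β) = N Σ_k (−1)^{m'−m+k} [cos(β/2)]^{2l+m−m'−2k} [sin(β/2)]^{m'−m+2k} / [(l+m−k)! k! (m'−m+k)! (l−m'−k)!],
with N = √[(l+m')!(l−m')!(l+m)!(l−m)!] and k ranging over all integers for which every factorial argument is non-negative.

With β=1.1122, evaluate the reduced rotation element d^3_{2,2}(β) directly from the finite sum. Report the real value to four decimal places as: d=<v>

d^3_{2,2}(β=1.1122) via the finite sum:
Half-angle: c=0.849320, s=0.527878. N=√(120·1·120·1)=120.000000
The bounds max(0,m−m')=0 and min(l+m,l−m')=1 give 2 terms
  k=0: (−1)^0·120.0000/(120)·0.8493^6·0.5279^0 = +0.375344
  k=1: (−1)^1·120.0000/(24)·0.8493^4·0.5279^2 = -0.724975
d^3_{2,2}(1.1122) = +0.375344 -0.724975 = -0.349631

d=-0.3496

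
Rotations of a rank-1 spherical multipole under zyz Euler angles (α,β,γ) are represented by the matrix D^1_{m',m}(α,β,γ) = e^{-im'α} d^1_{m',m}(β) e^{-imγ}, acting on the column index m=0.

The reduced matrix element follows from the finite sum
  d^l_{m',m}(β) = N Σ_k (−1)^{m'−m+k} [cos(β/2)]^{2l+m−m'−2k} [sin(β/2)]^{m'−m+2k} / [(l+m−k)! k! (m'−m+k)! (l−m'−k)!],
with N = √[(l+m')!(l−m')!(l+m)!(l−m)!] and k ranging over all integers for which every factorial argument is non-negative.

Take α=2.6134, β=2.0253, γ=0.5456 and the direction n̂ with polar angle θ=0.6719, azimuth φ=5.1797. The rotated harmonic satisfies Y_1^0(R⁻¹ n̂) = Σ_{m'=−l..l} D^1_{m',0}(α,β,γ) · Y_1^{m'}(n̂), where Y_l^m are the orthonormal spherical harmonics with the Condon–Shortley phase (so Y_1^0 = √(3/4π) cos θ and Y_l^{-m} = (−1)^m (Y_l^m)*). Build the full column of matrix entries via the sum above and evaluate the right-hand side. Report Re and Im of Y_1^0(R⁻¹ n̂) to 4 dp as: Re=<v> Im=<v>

Re=-0.3972 Im=0.0000

Need the full column D^1_{m',0} for m'=−1..1 at α=2.6134, β=2.0253, γ=0.5456.
cos(β/2)=0.529615, sin(β/2)=0.848238
d^1_{-1,0}: single k=1 term ⇒ +0.635321;  D = -0.548739+0.320185i
d^1_{0,0}: k∈[0..1] ⇒ +0.280492 -0.719508 = -0.439016;  D = -0.439016+0.000000i
d^1_{1,0}: single k=0 term ⇒ -0.635321;  D = +0.548739+0.320185i
Y_1^{m'}(θ=0.6719,φ=5.1797) and Σ D·Y over m':
  (-0.5487+0.3202i)·(+0.0969+0.1920i)  (-0.4390+0.0000i)·(+0.3824+0.0000i)  (+0.5487+0.3202i)·(-0.0969+0.1920i)
Y_1^0(R⁻¹ n̂) = -0.397159+0.000000i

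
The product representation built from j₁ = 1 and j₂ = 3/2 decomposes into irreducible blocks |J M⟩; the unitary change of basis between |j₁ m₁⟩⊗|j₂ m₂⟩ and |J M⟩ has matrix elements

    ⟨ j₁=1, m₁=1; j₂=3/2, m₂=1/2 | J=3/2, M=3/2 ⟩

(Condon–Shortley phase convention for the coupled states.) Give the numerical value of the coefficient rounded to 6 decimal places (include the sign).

√[4·1!1!2!/5! · 2!0!2!1!3!0!] = √(8/5)
  +(−1)^0/∏(0,1,0,2,1,0)! = 1/2  (running 1/2)
⟨..|..⟩ = √(8/5)·(1/2) = +0.632456

+√(2/5) = +0.632456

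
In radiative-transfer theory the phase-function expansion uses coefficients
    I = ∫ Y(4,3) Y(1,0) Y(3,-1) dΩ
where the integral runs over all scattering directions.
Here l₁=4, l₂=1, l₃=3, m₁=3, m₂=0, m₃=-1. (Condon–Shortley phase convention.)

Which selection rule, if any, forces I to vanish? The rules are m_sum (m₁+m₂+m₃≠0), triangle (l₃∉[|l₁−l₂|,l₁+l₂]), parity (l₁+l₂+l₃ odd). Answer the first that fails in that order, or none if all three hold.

Σmᵢ = 2  ✗
l₃∈[|l₁−l₂|,l₁+l₂]=[3,5], have l₃=3
Σlᵢ = 8 ⇒ even

m_sum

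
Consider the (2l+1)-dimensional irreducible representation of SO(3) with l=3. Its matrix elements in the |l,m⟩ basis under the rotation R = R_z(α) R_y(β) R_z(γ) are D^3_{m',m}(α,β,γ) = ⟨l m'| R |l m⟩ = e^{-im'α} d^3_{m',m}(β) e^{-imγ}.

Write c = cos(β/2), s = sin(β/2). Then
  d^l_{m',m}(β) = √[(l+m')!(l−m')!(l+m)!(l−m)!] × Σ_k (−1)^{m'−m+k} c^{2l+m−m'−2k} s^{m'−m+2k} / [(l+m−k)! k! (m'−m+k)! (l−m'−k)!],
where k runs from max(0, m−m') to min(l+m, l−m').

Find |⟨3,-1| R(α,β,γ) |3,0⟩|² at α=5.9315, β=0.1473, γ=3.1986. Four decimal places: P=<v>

P=0.0612

First d^3_{-1,0}(β=0.1473), then the phase factors e^{-i(-1)α} and e^{-i(0)γ}:
With c≡cos(β/2)=0.997289 and s≡sin(β/2)=0.073583, N=[2·24·6·6]^{1/2}=41.569219
The bounds max(0,m−m')=1 and min(l+m,l−m')=3 give 3 terms
  k=1: (−1)^0·41.5692/(12)·0.9973^5·0.0736^1 = +0.251464
  k=2: (−1)^1·41.5692/(4)·0.9973^3·0.0736^3 = -0.004107
  k=3: (−1)^2·41.5692/(12)·0.9973^1·0.0736^5 = +0.000007
d^3_{-1,0}(0.1473) = +0.251464 -0.004107 +0.000007 = +0.247365
|D^3_{-1,0}|² = |d^3_{-1,0}(β)|² = (+0.247365)² = 0.061189 (the z-rotation phases have unit modulus)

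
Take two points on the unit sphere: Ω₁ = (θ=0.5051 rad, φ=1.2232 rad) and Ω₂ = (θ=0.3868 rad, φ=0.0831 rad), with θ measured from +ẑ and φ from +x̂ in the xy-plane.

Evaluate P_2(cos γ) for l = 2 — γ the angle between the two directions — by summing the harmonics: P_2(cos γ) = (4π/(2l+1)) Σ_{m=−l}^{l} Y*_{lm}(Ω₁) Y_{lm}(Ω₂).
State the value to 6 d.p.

0.679310

Addition theorem: P_2(cos γ) = (4π/5) Σ_m Y*_{lm}(Ω₁) Y_{lm}(Ω₂), m = −2…2:
  m=-2: (-0.069458, 0.057935) × (0.054209, -0.009093) = (-0.003238, 0.003772)  (running Σ = (-0.003238, 0.003772))
  m=-1: (0.111440, 0.307585) × (0.268964, -0.022403) = (0.036864, 0.080233)  (running Σ = (0.033626, 0.084005))
  m=0: (0.409232, -0.000000) × (0.496142, 0.000000) = (0.203037, 0.000000)  (running Σ = (0.236663, 0.084005))
  m=1: (-0.111440, 0.307585) × (-0.268964, -0.022403) = (0.036864, -0.080233)  (running Σ = (0.273527, 0.003772))
  m=2: (-0.069458, -0.057935) × (0.054209, 0.009093) = (-0.003238, -0.003772)  (running Σ = (0.270289, -0.000000))
Total Σ_m = (0.270289, -0.000000). Multiply by 2.513274: (0.679310, -0.000000). P_2(cos γ) = 0.679310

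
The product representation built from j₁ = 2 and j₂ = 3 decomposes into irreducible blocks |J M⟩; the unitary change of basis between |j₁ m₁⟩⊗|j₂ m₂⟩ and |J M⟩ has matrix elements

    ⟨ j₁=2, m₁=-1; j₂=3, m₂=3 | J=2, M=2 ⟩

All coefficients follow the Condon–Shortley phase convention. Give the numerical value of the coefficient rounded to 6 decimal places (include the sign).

−√(5/14) ≈ -0.597614

triangle: 3!·1!·3!/8! = 36/40320
(j±m)!: 1!·3!·6!·0!·4!·0! = 103680
prefactor² = (2J+1)·Δ·N² = 3240/7
  k=3: −1/(3!·0!·0!·3!·1!·0!) = -1/36
Σ = -1/36  ⇒  CG² = 3240/7·(-1/36)² = 5/14
CG = −√(5/14) = -0.597614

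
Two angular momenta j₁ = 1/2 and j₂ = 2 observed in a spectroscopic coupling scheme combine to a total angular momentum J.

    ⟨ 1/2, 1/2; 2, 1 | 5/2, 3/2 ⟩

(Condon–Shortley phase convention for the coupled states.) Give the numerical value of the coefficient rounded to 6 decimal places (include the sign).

j₁+j₂−J=0  J+j₁−j₂=1  J−j₁+j₂=4  j₁+j₂+J+1=6
(j₁±m₁, j₂±m₂, J±M) = (1,0,3,1,4,1)
P² = 144/5
sum k=0..0:
  [0] +1/6 = 1/6
S = 1/6
C² = P²·S² = 4/5 ; C = +0.894427

+0.894427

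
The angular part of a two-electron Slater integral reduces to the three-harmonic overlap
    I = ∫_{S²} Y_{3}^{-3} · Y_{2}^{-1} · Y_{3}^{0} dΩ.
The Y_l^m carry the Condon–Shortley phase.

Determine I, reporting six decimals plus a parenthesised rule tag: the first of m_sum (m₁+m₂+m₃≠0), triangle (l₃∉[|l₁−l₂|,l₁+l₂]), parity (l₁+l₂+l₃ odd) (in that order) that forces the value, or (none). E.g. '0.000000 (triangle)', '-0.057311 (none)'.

0.000000 (m_sum)

Σmᵢ = -4 ≠ 0, so the φ-integral vanishes; I = 0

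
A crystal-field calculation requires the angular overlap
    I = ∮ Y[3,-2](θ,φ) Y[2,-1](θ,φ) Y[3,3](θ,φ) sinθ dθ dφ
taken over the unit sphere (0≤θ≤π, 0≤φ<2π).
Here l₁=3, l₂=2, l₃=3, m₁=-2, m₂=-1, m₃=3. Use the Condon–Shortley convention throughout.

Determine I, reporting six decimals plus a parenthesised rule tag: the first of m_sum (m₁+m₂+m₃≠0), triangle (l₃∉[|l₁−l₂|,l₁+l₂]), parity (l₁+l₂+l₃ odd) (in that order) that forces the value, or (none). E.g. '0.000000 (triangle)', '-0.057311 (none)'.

-0.210261 (none)

Rules hold: Σm=0, L=8 even, 1≤3≤5.
N = 7·5·7 = 245
Δ = 2!·4!·2!/9! = 1/3780
Racah Σ t=0..2: t=0:+1/24 t=1:−1/4 t=2:+1/24 = -1/6
⇒ 3j(3 2 3; 0 0 0)² = 4/105, sgn +1
Racah Σ t=1..1: t=1:−1/48 = -1/48
⇒ 3j(3 2 3; -2 -1 3)² = 5/84, sgn -1
4πI² = N·(3j₀)²·(3jₘ)² = 5/9
I = -1·√(0.555556/4π) = -0.21026104
No selection rule forces the value: the integral is nonzero (none).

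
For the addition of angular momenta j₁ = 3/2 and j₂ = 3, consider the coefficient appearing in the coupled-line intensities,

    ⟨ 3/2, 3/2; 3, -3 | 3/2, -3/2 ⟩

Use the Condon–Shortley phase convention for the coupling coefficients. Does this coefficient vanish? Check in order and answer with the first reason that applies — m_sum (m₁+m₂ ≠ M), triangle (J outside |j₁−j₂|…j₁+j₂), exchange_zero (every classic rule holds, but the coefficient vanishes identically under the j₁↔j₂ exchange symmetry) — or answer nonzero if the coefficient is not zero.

m-sum: m₁+m₂ = 3/2+(-3) = -3/2, M = -3/2  ✓
triangle: |j₁−j₂| = 3/2 ≤ J = 3/2 ≤ j₁+j₂ = 9/2  ✓
exchange: j₁≠j₂ or m₁≠m₂ — the exchange symmetry imposes no constraint here
value check: CG = +√(4/7) = +0.755929 ≠ 0

nonzero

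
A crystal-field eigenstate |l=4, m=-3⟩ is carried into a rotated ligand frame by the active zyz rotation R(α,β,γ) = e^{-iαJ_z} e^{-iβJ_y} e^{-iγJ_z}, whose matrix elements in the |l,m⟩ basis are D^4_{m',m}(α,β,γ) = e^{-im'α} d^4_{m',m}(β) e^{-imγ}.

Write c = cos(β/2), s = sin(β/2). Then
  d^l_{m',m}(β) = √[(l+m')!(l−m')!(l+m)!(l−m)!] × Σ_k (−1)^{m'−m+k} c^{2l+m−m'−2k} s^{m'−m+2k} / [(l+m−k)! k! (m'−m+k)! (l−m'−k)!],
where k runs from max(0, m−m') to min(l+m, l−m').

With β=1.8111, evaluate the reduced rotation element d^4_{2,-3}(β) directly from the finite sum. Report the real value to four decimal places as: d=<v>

d^4_{2,-3}(β=1.8111) via the finite sum:
c=cos(1.811100/2)=0.617253, s=sin(1.811100/2)=0.786765; N=√[720·2·1·5040]=2693.993318
The bounds max(0,m−m')=0 and min(l+m,l−m')=1 give 2 terms
  k=0: (−1)^5·2693.9933/(240)·0.6173^3·0.7868^5 = -0.795792
  k=1: (−1)^6·2693.9933/(720)·0.6173^1·0.7868^7 = +0.430965
d^4_{2,-3}(1.8111) = -0.795792 +0.430965 = -0.364827

d=-0.3648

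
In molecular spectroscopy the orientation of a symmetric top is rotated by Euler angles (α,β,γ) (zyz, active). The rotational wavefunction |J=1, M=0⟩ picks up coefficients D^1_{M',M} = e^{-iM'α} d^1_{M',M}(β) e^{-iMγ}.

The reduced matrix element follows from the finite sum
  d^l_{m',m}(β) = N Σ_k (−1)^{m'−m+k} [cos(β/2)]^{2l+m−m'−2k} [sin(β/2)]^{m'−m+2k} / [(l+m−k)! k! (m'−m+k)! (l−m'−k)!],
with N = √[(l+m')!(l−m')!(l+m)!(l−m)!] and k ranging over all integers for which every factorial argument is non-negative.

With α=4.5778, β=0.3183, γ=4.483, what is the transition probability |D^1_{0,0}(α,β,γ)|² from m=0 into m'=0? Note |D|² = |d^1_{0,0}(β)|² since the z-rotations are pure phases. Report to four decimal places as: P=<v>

D^1_{0,0}(4.5778,0.3183,4.4830) = e^{-i·0·4.5778}·d^1_{0,0}(0.3183)·e^{-i·0·4.4830}. Compute d first:
c=cos(0.318300/2)=0.987362, s=sin(0.318300/2)=0.158479; N=√[1·1·1·1]=1.000000
Admissible k: 0..1 (factorial args all ≥0)
  k=0: (−1)^0·1.0000/(1)·0.9874^2·0.1585^0 = +0.974884
  k=1: (−1)^1·1.0000/(1)·0.9874^0·0.1585^2 = -0.025116
d^1_{0,0}(0.3183) = +0.974884 -0.025116 = +0.949769
|D^1_{0,0}|² = |d^1_{0,0}(β)|² = (+0.949769)² = 0.902061 (the z-rotation phases have unit modulus)

P=0.9021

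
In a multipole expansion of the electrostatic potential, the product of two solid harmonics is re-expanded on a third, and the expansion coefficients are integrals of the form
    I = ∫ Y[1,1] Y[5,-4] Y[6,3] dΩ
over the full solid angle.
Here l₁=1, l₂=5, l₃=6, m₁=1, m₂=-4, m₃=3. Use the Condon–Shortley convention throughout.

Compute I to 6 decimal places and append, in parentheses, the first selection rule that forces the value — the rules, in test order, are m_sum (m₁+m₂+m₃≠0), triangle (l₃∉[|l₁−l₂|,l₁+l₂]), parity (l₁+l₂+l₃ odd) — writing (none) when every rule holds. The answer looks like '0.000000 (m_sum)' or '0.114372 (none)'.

-0.070770 (none)

Checks pass: Σm=0; 12 even; l₃=6∈[4,6].
(2·1+1)(2·5+1)(2·6+1) = 429
Δ: 0! 2! 10! / 13! → 1/858
sum: t=0:+1/14400 = 1/14400
3j²(1 5 6; 0 0 0) = Δ·Π!·Σ² = 6/143  (sign +1)
sum: t=0:+1/725760 = 1/725760
3j²(1 5 6; 1 -4 3) = Δ·Π!·Σ² = 1/286  (sign -1)
combine: 4πI² = 429·6/143·1/286 = 9/143
take √, sign -1: I = -0.07076985
No selection rule forces the value: the integral is nonzero (none).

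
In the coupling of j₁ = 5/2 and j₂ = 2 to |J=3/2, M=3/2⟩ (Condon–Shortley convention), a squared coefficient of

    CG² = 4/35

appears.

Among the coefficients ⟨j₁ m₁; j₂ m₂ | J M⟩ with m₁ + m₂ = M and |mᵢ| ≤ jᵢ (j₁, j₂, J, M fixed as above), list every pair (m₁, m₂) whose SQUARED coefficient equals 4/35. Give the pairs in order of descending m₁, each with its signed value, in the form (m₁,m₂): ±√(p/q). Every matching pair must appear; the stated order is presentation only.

Admissible pairs with m₁+m₂ = M = 3/2: (-1/2,2), (1/2,1), (3/2,0), (5/2,-1)
  (m₁,m₂)=(5/2,-1): CG² = 2/7, CG = +√(2/7)
  (m₁,m₂)=(3/2,0): CG² = 12/35, CG = −√(12/35)
  (m₁,m₂)=(1/2,1): CG² = 9/35, CG = +√(9/35)
  (m₁,m₂)=(-1/2,2): CG² = 4/35, CG = −√(4/35)   ← matches the target
Pairs with CG² = 4/35: (-1/2,2): −√(4/35)

(-1/2,2): −√(4/35)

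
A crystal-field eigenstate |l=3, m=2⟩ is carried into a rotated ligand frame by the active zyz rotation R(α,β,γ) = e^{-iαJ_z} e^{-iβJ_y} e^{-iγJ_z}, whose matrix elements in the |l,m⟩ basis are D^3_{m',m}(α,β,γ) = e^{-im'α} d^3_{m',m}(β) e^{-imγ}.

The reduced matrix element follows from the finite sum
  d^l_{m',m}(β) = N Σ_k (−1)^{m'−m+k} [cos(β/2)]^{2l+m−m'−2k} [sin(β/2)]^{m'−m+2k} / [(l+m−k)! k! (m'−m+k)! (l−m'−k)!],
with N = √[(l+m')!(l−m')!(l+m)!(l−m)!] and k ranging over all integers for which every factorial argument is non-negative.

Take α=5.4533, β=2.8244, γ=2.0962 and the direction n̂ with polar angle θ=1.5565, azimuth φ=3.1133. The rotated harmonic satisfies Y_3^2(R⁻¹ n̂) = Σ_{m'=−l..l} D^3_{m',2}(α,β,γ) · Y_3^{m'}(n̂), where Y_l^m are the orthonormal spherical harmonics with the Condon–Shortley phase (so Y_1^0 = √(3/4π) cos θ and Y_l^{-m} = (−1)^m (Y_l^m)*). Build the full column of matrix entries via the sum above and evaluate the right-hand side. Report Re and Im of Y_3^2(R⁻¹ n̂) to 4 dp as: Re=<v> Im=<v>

Re=-0.2028 Im=-0.0929

Need the full column D^3_{m',2} for m'=−3..3 at α=5.4533, β=2.8244, γ=2.0962.
cos(β/2)=0.157932, sin(β/2)=0.987450
d^3_{-3,2}: single k=5 term ⇒ +0.363180;  D = +0.334671-0.141051i
d^3_{-2,2}: k∈[4..5] ⇒ +0.118569 -0.927023 = -0.808454;  D = -0.734514-0.337766i
d^3_{-1,2}: k∈[3..4] ⇒ +0.023988 -0.468863 = -0.444876;  D = -0.135669-0.423684i
d^3_{0,2}: k∈[2..3] ⇒ +0.003323 -0.129886 = -0.126564;  D = +0.062886-0.109835i
d^3_{1,2}: k∈[1..2] ⇒ +0.000307 -0.023988 = -0.023681;  D = +0.023105-0.005189i
d^3_{2,2}: k∈[0..1] ⇒ +0.000016 -0.003033 = -0.003018;  D = +0.002475+0.001726i
d^3_{3,2}: single k=0 term ⇒ -0.000238;  D = +0.000031+0.000236i
Y_3^{m'}(θ=1.5565,φ=3.1133) and Σ D·Y over m':
  (+0.3347-0.1411i)·(-0.4156-0.0354i)  (-0.7345-0.3378i)·(+0.0146+0.0008i)  (-0.1357-0.4237i)·(+0.3227+0.0091i)  (+0.0629-0.1098i)·(-0.0160+0.0000i)  (+0.0231-0.0052i)·(-0.3227+0.0091i)  (+0.0025+0.0017i)·(+0.0146-0.0008i)  (+0.0000+0.0002i)·(+0.4156-0.0354i)
Y_3^2(R⁻¹ n̂) = -0.202773-0.092940i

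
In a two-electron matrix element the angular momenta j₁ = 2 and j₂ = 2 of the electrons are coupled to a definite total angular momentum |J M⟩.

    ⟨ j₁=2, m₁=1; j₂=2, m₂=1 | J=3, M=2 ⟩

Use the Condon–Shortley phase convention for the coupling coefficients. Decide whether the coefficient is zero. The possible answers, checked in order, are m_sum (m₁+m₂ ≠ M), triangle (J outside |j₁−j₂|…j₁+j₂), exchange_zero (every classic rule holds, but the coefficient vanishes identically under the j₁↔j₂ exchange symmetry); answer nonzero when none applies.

m-sum: m₁+m₂ = 1+1 = 2, M = 2  ✓
triangle: |j₁−j₂| = 0 ≤ J = 3 ≤ j₁+j₂ = 4  ✓
exchange: j₁=j₂ and m₁=m₂, and (−1)^(j₁+j₂−J) = (−1)^1 = −1 forces ⟨j₁m₁;j₂m₂|JM⟩ = −⟨j₂m₂;j₁m₁|JM⟩ = −⟨j₁m₁;j₂m₂|JM⟩ ⇒ the coefficient vanishes identically
Racah sum check: Σ_k collapses to 0 ⇒ CG = 0

exchange_zero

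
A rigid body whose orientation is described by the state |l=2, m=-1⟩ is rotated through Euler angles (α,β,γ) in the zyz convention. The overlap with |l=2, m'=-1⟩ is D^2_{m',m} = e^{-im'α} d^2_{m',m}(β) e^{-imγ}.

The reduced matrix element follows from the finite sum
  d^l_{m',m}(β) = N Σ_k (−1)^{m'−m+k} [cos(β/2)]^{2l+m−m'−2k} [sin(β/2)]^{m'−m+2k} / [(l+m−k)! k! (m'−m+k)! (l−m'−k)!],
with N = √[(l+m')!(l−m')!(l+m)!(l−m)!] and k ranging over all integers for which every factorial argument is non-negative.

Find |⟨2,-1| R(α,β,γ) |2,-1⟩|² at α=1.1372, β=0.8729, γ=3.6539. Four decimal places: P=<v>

D^2_{-1,-1}(1.1372,0.8729,3.6539) = e^{-i·-1·1.1372}·d^2_{-1,-1}(0.8729)·e^{-i·-1·3.6539}. Compute d first:
With c≡cos(β/2)=0.906258 and s≡sin(β/2)=0.422725, N=[1·6·1·6]^{1/2}=6.000000
Admissible k: 0..1 (factorial args all ≥0)
  k=0: (−1)^0·6.0000/(6)·0.9063^4·0.4227^0 = +0.674540
  k=1: (−1)^1·6.0000/(2)·0.9063^2·0.4227^2 = -0.440292
d^2_{-1,-1}(0.8729) = +0.674540 -0.440292 = +0.234248
|D^2_{-1,-1}|² = |d^2_{-1,-1}(β)|² = (+0.234248)² = 0.054872 (the z-rotation phases have unit modulus)

P=0.0549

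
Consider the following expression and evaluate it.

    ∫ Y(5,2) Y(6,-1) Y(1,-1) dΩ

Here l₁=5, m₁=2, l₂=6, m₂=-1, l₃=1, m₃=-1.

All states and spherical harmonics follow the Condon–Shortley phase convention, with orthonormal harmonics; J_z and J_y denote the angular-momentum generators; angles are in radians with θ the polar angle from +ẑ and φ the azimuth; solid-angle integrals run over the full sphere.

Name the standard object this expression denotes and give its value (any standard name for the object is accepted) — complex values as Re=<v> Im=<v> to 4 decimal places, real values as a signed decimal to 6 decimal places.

This is a Gaunt coefficient — the integral of a triple product of spherical harmonics over the sphere.
Rules hold: Σm=0, L=12 even, 1≤1≤11.
N = 11·13·3 = 429
Δ = 10!·0!·2!/13! = 1/858
Racah Σ t=5..5: t=5:−1/14400 = -1/14400
⇒ 3j(5 6 1; 0 0 0)² = 6/143, sgn +1
Racah Σ t=3..3: t=3:−1/60480 = -1/60480
⇒ 3j(5 6 1; 2 -1 -1)² = 5/429, sgn -1
4πI² = N·(3j₀)²·(3jₘ)² = 30/143
I = -1·√(0.20979/4π) = -0.12920749

Gaunt coefficient, -0.129207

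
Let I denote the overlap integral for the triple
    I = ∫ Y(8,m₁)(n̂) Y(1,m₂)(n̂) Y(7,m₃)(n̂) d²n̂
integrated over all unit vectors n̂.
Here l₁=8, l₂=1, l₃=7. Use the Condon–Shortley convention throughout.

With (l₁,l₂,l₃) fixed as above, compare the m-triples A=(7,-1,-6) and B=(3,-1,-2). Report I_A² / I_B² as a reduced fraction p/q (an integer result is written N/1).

21/11

l's match ⇒ only the (l;m) 3-j factors differ between A and B.
A: triangle coeff Δ(8,1,7) = 1/2040; Σ_t [0,0]: t=0:+1/12454041600 = 1/12454041600; (3j)²=7/136 [(8 1 7; 7 -1 -6)], sign=-1
B: triangle coeff Δ(8,1,7) = 1/2040; Σ_t [0,0]: t=0:+1/87091200 = 1/87091200; (3j)²=11/408 [(8 1 7; 3 -1 -2)], sign=-1
I_A²/I_B² = (7/136)/(11/408) = 21/11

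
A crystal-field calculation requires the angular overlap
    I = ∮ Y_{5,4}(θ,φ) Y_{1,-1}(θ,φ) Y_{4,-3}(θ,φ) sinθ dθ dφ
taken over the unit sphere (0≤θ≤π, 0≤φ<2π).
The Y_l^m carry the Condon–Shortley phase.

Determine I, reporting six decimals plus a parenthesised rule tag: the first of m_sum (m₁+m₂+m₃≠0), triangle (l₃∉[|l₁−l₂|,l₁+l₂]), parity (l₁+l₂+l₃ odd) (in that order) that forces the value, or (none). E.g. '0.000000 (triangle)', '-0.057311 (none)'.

0.294638 (none)

m-sum 0 ✓  L=10 even ✓  4≤4≤6 ✓
Π(2lᵢ+1) = 11×3×9 = 297
triangle coeff Δ(5,1,4) = 1/495
Σ_t [1,1]: t=1:−1/576 = -1/576
(3j)²=5/99 [(5 1 4; 0 0 0)], sign=-1
Σ_t [0,0]: t=0:+1/10080 = 1/10080
(3j)²=4/55 [(5 1 4; 4 -1 -3)], sign=-1
⇒ 4πI² = 12/11
I = (+1)√(12/11/(4π)) = 0.29463840
No selection rule forces the value: the integral is nonzero (none).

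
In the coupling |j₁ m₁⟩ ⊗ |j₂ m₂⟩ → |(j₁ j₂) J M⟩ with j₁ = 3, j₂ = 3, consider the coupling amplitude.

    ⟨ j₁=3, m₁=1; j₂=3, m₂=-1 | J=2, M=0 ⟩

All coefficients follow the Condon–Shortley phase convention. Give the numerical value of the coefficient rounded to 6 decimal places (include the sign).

−√(3/28) = -0.327327

√[5·4!2!2!/9! · 4!2!2!4!2!2!] = √(256/21)
  +(−1)^0/∏(0,4,2,2,0,0)! = 1/96  (running 1/96)
  +(−1)^1/∏(1,3,1,1,1,1)! = -1/6  (running -5/32)
  +(−1)^2/∏(2,2,0,0,2,2)! = 1/16  (running -3/32)
⟨..|..⟩ = √(256/21)·(-3/32) = -0.327327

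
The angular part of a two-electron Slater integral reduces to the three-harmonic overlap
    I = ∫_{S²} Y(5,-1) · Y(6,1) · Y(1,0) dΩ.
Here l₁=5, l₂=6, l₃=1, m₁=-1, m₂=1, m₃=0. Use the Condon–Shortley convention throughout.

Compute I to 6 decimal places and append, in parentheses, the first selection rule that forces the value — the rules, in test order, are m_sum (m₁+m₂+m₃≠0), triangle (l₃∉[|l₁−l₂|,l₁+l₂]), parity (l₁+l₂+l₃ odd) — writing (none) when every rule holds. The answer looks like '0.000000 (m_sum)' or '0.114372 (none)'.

Checks pass: Σm=0; 12 even; l₃=1∈[1,11].
(2·5+1)(2·6+1)(2·1+1) = 429
Δ: 10! 0! 2! / 13! → 1/858
sum: t=5:−1/14400 = -1/14400
3j²(5 6 1; 0 0 0) = Δ·Π!·Σ² = 6/143  (sign +1)
sum: t=6:+1/17280 = 1/17280
3j²(5 6 1; -1 1 0) = Δ·Π!·Σ² = 35/858  (sign -1)
combine: 4πI² = 429·6/143·35/858 = 105/143
take √, sign -1: I = -0.24172507
No selection rule forces the value: the integral is nonzero (none).

-0.241725 (none)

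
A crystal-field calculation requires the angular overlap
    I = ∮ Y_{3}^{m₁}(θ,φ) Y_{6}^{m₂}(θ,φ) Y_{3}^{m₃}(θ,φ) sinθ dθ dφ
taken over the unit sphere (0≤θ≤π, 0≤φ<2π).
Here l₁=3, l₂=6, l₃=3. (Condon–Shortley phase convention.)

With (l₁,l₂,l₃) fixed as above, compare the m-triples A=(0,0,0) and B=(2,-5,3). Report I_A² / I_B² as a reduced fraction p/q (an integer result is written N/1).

Shared (l₁,l₂,l₃)=(3,6,3): N and (l;000)² cancel in I_A²/I_B².
A: Δ = 6!·0!·6!/13! = 1/12012; Racah Σ t=3..3: t=3:−1/1296 = -1/1296; ⇒ 3j(3 6 3; 0 0 0)² = 100/3003, sgn +1
B: Δ = 6!·0!·6!/13! = 1/12012; Racah Σ t=1..1: t=1:−1/86400 = -1/86400; ⇒ 3j(3 6 3; 2 -5 3)² = 1/26, sgn -1
I_A²/I_B² = (100/3003)/(1/26) = 200/231

200/231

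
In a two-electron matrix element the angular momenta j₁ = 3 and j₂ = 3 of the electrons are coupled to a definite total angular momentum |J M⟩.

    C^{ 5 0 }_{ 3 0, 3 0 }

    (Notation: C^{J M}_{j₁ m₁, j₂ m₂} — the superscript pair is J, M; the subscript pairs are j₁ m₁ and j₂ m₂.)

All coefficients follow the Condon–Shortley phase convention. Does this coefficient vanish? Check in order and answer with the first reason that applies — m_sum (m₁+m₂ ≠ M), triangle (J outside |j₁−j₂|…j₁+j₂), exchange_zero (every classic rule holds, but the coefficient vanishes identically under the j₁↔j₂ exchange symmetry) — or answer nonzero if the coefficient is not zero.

exchange_zero

m-sum: m₁+m₂ = 0+0 = 0, M = 0  ✓
triangle: |j₁−j₂| = 0 ≤ J = 5 ≤ j₁+j₂ = 6  ✓
exchange: j₁=j₂ and m₁=m₂, and (−1)^(j₁+j₂−J) = (−1)^1 = −1 forces ⟨j₁m₁;j₂m₂|JM⟩ = −⟨j₂m₂;j₁m₁|JM⟩ = −⟨j₁m₁;j₂m₂|JM⟩ ⇒ the coefficient vanishes identically
Racah sum check: Σ_k collapses to 0 ⇒ CG = 0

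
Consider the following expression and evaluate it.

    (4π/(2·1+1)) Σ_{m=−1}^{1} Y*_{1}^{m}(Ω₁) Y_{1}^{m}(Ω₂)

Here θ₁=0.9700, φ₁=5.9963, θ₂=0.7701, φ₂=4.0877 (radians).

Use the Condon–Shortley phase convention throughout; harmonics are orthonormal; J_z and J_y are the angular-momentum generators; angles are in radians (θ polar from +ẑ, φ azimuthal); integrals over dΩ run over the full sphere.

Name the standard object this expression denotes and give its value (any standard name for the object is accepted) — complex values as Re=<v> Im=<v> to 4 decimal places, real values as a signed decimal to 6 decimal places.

Legendre polynomial (addition theorem), +0.215466

This sum is the spherical-harmonic addition theorem: it equals the Legendre polynomial P_l(cos γ) of the angle γ between the two directions.
Summing Y*_{l m}(θ₁,φ₁)·Y_{l m}(θ₂,φ₂) over m ∈ [−1, 1]; prefactor 4π/(2·1+1) = 4.188790:
  m=-1: Y*=+0.273345-0.080643i  Y=-0.140676+0.195109i  product -0.022719+0.064677i
  m=+0: Y*=+0.276207-0.000000i  Y=+0.350739+0.000000i  product +0.096876+0.000000i
  m=+1: Y*=-0.273345-0.080643i  Y=+0.140676+0.195109i  product -0.022719-0.064677i
Σ over m = +0.051439+0.000000i; ×(4π/3) → +0.215466+0.000000i. Real part: 0.215466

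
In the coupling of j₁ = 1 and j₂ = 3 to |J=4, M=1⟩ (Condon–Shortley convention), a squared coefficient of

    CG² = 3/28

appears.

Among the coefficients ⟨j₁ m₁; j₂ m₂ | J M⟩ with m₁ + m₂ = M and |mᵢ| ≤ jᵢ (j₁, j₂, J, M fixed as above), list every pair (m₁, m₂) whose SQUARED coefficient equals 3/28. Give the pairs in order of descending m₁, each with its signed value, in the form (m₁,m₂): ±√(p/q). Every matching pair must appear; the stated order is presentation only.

Admissible pairs with m₁+m₂ = M = 1: (-1,2), (0,1), (1,0)
  (m₁,m₂)=(1,0): CG² = 5/14, CG = +√(5/14)
  (m₁,m₂)=(0,1): CG² = 15/28, CG = +√(15/28)
  (m₁,m₂)=(-1,2): CG² = 3/28, CG = +√(3/28)   ← matches the target
Pairs with CG² = 3/28: (-1,2): +√(3/28)

(-1,2): +√(3/28)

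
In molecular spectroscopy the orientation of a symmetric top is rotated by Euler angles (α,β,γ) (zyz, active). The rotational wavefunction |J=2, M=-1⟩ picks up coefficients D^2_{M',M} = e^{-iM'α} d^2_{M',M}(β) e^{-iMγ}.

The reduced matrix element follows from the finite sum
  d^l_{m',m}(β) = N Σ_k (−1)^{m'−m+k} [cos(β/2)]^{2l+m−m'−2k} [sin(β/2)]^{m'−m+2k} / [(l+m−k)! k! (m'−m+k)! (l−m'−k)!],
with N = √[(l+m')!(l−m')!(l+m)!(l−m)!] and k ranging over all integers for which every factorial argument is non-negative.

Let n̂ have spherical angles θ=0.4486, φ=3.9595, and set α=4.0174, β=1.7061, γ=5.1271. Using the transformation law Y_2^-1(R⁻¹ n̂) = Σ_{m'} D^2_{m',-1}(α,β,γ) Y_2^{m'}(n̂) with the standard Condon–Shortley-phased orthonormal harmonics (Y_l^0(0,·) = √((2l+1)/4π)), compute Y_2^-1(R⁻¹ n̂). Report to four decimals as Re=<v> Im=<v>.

Re=-0.0856 Im=0.2092

Need the full column D^2_{m',-1} for m'=−2..2 at α=4.0174, β=1.7061, γ=5.1271.
cos(β/2)=0.657689, sin(β/2)=0.753290
d^2_{-2,-1}: single k=1 term ⇒ +0.428601;  D = +0.354818+0.240422i
d^2_{-1,-1}: k∈[0..1] ⇒ +0.187103 -0.736353 = -0.549250;  D = +0.527817-0.151935i
d^2_{0,-1}: k∈[0..1] ⇒ -0.524927 +0.688624 = +0.163697;  D = +0.065958-0.149821i
d^2_{1,-1}: k∈[0..1] ⇒ +0.736353 -0.321995 = +0.414359;  D = +0.184361+0.371085i
d^2_{2,-1}: single k=0 term ⇒ -0.562259;  D = +0.546950+0.130313i
Y_2^{m'}(θ=0.4486,φ=3.9595) and Σ D·Y over m':
  (+0.3548+0.2404i)·(-0.0047-0.0725i)  (+0.5278-0.1519i)·(-0.2064+0.2203i)  (+0.0660-0.1498i)·(+0.4528+0.0000i)  (+0.1844+0.3711i)·(+0.2064+0.2203i)  (+0.5469+0.1303i)·(-0.0047+0.0725i)
Y_2^-1(R⁻¹ n̂) = -0.085586+0.209203i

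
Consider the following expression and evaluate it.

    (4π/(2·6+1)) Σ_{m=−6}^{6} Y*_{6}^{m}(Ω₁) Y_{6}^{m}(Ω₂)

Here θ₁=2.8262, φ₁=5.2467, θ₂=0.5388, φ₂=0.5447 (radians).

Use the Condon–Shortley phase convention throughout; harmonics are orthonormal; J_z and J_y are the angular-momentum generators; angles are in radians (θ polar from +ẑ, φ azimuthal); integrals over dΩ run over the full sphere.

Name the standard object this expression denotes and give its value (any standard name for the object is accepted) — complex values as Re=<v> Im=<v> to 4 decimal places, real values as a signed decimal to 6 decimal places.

Legendre polynomial (addition theorem), -0.410508

This sum is the spherical-harmonic addition theorem: it equals the Legendre polynomial P_l(cos γ) of the angle γ between the two directions.
Term-by-term m-sum for l=6 (normalisation 4π/13 = 0.966644):
  m=-6: Y*=+0.000429+0.000028i  Y=-0.008745+0.001113i  product -0.000004+0.000000i
  m=-5: Y*=-0.002069-0.004073i  Y=-0.046686-0.020742i  product +0.000012+0.000233i
  m=-4: Y*=-0.015849+0.024921i  Y=-0.100356-0.144199i  product +0.005184-0.000216i
  m=-3: Y*=+0.128231+0.004122i  Y=-0.024387-0.384725i  product -0.001541-0.049434i
  m=-2: Y*=-0.176286-0.321028i  Y=+0.224324-0.429422i  product -0.177401+0.003687i
  m=-1: Y*=-0.299541+0.506218i  Y=+0.125603-0.076095i  product +0.000897+0.086376i
  m=+0: Y*=+0.198916-0.000000i  Y=-0.396995+0.000000i  product -0.078969+0.000000i
  m=+1: Y*=+0.299541+0.506218i  Y=-0.125603-0.076095i  product +0.000897-0.086376i
  m=+2: Y*=-0.176286+0.321028i  Y=+0.224324+0.429422i  product -0.177401-0.003687i
  m=+3: Y*=-0.128231+0.004122i  Y=+0.024387-0.384725i  product -0.001541+0.049434i
  m=+4: Y*=-0.015849-0.024921i  Y=-0.100356+0.144199i  product +0.005184+0.000216i
  m=+5: Y*=+0.002069-0.004073i  Y=+0.046686-0.020742i  product +0.000012-0.000233i
  m=+6: Y*=+0.000429-0.000028i  Y=-0.008745-0.001113i  product -0.000004-0.000000i
Total Σ_m = -0.424674+0.000000i. Multiply by 0.966644: -0.410508+0.000000i. P_6(cos γ) = -0.410508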